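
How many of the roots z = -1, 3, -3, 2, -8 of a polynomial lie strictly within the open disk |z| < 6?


Step 1: Check each root:
  z = -1: |-1| = 1 < 6
  z = 3: |3| = 3 < 6
  z = -3: |-3| = 3 < 6
  z = 2: |2| = 2 < 6
  z = -8: |-8| = 8 >= 6
Step 2: Count = 4

4


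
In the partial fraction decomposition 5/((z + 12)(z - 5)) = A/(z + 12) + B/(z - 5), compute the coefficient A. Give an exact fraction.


Step 1: Multiply both sides by (z + 12) and set z = -12
Step 2: A = 5 / (-12 - 5)
Step 3: A = 5 / (-17)
Step 4: A = -5/17

-5/17


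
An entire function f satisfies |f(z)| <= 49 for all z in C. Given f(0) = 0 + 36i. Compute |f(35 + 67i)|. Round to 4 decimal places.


Step 1: By Liouville's theorem, a bounded entire function is constant.
Step 2: f(z) = f(0) = 0 + 36i for all z.
Step 3: |f(w)| = |0 + 36i| = sqrt(0 + 1296)
Step 4: = 36.0

36.0


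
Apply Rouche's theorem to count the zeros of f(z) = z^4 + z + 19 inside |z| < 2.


Step 1: On |z| = 2 the three terms have sizes |z^4| = 2^4 = 16, |z| = 2, |19| = 19
Step 2: The dominant term is g(z) = 19; let h(z) = z^4 + z so f = g + h
Step 3: On |z| = 2: |g| = 19 and |h| <= 16 + 2 = 18
Step 4: Since 19 > 18, |h| < |g| on |z| = 2, so by Rouche f has the same number of zeros as g inside |z| < 2
Step 5: g(z) = 19 is a nonzero constant with no zeros inside |z| < 2. Answer = 0

0


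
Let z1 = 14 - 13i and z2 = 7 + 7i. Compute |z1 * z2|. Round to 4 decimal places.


Step 1: |z1| = sqrt(14^2 + (-13)^2) = sqrt(365)
Step 2: |z2| = sqrt(7^2 + 7^2) = sqrt(98)
Step 3: |z1*z2| = |z1|*|z2| = sqrt(365) * sqrt(98) = sqrt(365 * 98) = sqrt(35770)
Step 4: = 189.1296

189.1296


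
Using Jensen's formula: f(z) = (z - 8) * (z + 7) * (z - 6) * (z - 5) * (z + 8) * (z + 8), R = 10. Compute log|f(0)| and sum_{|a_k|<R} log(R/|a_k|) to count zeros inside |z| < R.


Jensen's formula: (1/2pi)*integral log|f(Re^it)|dt = log|f(0)| + sum_{|a_k|<R} log(R/|a_k|)
Step 1: f(0) = (-8) * 7 * (-6) * (-5) * 8 * 8 = -107520
Step 2: log|f(0)| = log|8| + log|-7| + log|6| + log|5| + log|-8| + log|-8| = 11.5854
Step 3: Zeros inside |z| < 10: 8, -7, 6, 5, -8, -8
Step 4: Jensen sum = log(10/8) + log(10/7) + log(10/6) + log(10/5) + log(10/8) + log(10/8) = 2.2301
Step 5: n(R) = number of terms in the Jensen sum = count of zeros inside |z| < 10 = 6

6


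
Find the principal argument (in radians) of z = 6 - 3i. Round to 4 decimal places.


Step 1: z = 6 - 3i
Step 2: arg(z) = atan2(-3, 6)
Step 3: arg(z) = -0.4636

-0.4636


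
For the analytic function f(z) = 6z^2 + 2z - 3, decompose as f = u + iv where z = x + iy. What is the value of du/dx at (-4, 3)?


Step 1: f(z) = 6(x+iy)^2 + 2(x+iy) - 3
Step 2: u = 6(x^2 - y^2) + 2x - 3
Step 3: u_x = 12x + 2
Step 4: At (-4, 3): u_x = -48 + 2 = -46

-46


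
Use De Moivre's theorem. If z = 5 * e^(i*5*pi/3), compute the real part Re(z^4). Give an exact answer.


Step 1: By De Moivre's theorem, z^4 = 5^4 * e^(i*4*5*pi/3) = 625 * (cos(20*pi/3) + i*sin(20*pi/3))
Step 2: |z|^4 = 5^4 = 625
Step 3: Reduce the angle mod 2*pi: 20*pi/3 - 6*pi = 2*pi/3
Step 4: cos(2*pi/3) = -1/2
Step 5: Re(z^4) = 625 * (-1/2) = -625/2

-625/2


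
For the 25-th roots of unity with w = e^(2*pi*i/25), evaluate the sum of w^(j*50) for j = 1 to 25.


Step 1: The sum sum_{j=1}^{n} w^(k*j) equals n if n | k, else 0.
Step 2: Here n = 25, k = 50
Step 3: Does n divide k? 25 | 50 -> True
Step 4: Sum = 25

25


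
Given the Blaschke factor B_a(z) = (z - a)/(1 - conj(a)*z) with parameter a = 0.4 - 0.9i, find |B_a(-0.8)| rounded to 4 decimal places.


Step 1: Numerator z0 - a = -0.8 - (0.4 - 0.9i) = -1.2 + 0.9i
Step 2: Denominator 1 - conj(a)*z0 = 1 - (0.4 + 0.9i)*(-0.8) = 1.32 + 0.72i
Step 3: |z0 - a|^2 = (-1.2)^2 + 0.9^2 = 2.25; |1 - conj(a)*z0|^2 = 1.32^2 + 0.72^2 = 2.2608
Step 4: |B_a(-0.8)| = sqrt(2.25 / 2.2608) = sqrt(0.995223)
Step 5: = 0.9976

0.9976


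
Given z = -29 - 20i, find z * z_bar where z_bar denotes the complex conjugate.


Step 1: conj(z) = -29 + 20i
Step 2: z * conj(z) = (-29)^2 + (-20)^2
Step 3: = 841 + 400 = 1241

1241


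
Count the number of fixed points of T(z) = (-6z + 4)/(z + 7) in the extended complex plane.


Step 1: Fixed points satisfy T(z) = z
Step 2: z^2 + 13z - 4 = 0
Step 3: Discriminant = 13^2 - 4*1*(-4) = 185
Step 4: Number of fixed points = 2

2


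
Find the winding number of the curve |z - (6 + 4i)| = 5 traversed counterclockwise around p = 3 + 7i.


Step 1: Center c = (6, 4), radius = 5
Step 2: |p - c|^2 = (-3)^2 + 3^2 = 18
Step 3: r^2 = 25
Step 4: |p-c| < r so winding number = 1

1


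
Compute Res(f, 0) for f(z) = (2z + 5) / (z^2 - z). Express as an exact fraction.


Step 1: Q(z) = z^2 - z = (z)(z - 1)
Step 2: Q'(z) = 2z - 1
Step 3: Q'(0) = -1, P(0) = 5
Step 4: Res = P(0)/Q'(0) = 5/(-1) = -5

-5


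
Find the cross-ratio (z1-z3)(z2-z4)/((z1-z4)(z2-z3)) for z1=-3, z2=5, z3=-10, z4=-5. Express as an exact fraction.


Step 1: (z1-z3)(z2-z4) = 7 * 10 = 70
Step 2: (z1-z4)(z2-z3) = 2 * 15 = 30
Step 3: Cross-ratio = 70/30 = 7/3

7/3


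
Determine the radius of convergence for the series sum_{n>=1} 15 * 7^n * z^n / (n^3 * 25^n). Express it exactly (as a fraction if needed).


Step 1: General term a_n = 15 * 7^n / (n^3 * 25^n)
Step 2: By the root test, |a_n|^(1/n) = 15^(1/n) * 7 / (n^(3/n) * 25) -> 7/25 as n -> infinity (since 15^(1/n) -> 1 and n^(3/n) -> 1)
Step 3: R = 1/lim|a_n|^(1/n) = 25/7

25/7


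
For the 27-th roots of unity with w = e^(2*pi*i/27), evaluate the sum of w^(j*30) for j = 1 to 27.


Step 1: The sum sum_{j=1}^{n} w^(k*j) equals n if n | k, else 0.
Step 2: Here n = 27, k = 30
Step 3: Does n divide k? 27 | 30 -> False
Step 4: Sum = 0

0


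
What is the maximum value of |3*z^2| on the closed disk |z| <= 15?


Step 1: On |z| = 15, |f(z)| = 3 * |z|^2 = 3 * 15^2
Step 2: By maximum modulus principle, maximum is on boundary.
Step 3: Maximum = 3 * 225 = 675

675


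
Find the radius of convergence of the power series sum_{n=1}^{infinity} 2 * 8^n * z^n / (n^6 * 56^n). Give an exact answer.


Step 1: General term a_n = 2 * 8^n / (n^6 * 56^n)
Step 2: By the root test, |a_n|^(1/n) = 2^(1/n) * 8 / (n^(6/n) * 56) -> 8/56 as n -> infinity (since 2^(1/n) -> 1 and n^(6/n) -> 1)
Step 3: R = 1/lim|a_n|^(1/n) = 56/8 = 7

7


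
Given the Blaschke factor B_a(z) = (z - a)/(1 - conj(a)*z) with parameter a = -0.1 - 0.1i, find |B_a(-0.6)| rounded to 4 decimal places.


Step 1: Numerator z0 - a = -0.6 - (-0.1 - 0.1i) = -0.5 + 0.1i
Step 2: Denominator 1 - conj(a)*z0 = 1 - (-0.1 + 0.1i)*(-0.6) = 0.94 + 0.06i
Step 3: |z0 - a|^2 = (-0.5)^2 + 0.1^2 = 0.26; |1 - conj(a)*z0|^2 = 0.94^2 + 0.06^2 = 0.8872
Step 4: |B_a(-0.6)| = sqrt(0.26 / 0.8872) = sqrt(0.293057)
Step 5: = 0.5413

0.5413


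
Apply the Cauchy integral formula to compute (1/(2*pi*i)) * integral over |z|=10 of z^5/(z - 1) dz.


Step 1: f(z) = z^5, a = 1 is inside |z| = 10
Step 2: By Cauchy integral formula: (1/(2pi*i)) * integral = f(a)
Step 3: f(1) = 1^5 = 1

1


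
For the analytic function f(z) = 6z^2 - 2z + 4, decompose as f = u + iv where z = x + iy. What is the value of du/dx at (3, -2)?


Step 1: f(z) = 6(x+iy)^2 - 2(x+iy) + 4
Step 2: u = 6(x^2 - y^2) - 2x + 4
Step 3: u_x = 12x - 2
Step 4: At (3, -2): u_x = 36 - 2 = 34

34


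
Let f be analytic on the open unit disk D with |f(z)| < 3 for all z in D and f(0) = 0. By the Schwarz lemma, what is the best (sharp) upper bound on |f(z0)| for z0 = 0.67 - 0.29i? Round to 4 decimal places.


Step 1: g = f/3 maps D -> D with g(0) = 0, so by the Schwarz lemma |g(z)| <= |z|, i.e. |f(z)| <= 3|z|; this is sharp (f(z) = 3z).
Step 2: |z0|^2 = 0.67^2 + (-0.29)^2 = 0.533
Step 3: |z0| = sqrt(0.533) = 0.730068
Step 4: Best bound = 3 * |z0| = 3 * 0.730068 = 2.1902

2.1902


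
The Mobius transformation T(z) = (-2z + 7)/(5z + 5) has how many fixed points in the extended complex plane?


Step 1: Fixed points satisfy T(z) = z
Step 2: 5z^2 + 7z - 7 = 0
Step 3: Discriminant = 7^2 - 4*5*(-7) = 189
Step 4: Number of fixed points = 2

2


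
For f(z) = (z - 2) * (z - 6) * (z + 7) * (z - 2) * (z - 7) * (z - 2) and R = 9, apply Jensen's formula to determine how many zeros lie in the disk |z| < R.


Jensen's formula: (1/2pi)*integral log|f(Re^it)|dt = log|f(0)| + sum_{|a_k|<R} log(R/|a_k|)
Step 1: f(0) = (-2) * (-6) * 7 * (-2) * (-7) * (-2) = -2352
Step 2: log|f(0)| = log|2| + log|6| + log|-7| + log|2| + log|7| + log|2| = 7.763
Step 3: Zeros inside |z| < 9: 2, 6, -7, 2, 7, 2
Step 4: Jensen sum = log(9/2) + log(9/6) + log(9/7) + log(9/2) + log(9/7) + log(9/2) = 5.4203
Step 5: n(R) = number of terms in the Jensen sum = count of zeros inside |z| < 9 = 6

6


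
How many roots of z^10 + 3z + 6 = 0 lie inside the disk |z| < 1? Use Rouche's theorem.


Step 1: On |z| = 1 the three terms have sizes |z^10| = 1^10 = 1, |3z| = 3*1 = 3, |6| = 6
Step 2: The dominant term is g(z) = 6; let h(z) = z^10 + 3z so f = g + h
Step 3: On |z| = 1: |g| = 6 and |h| <= 1 + 3 = 4
Step 4: Since 6 > 4, |h| < |g| on |z| = 1, so by Rouche f has the same number of zeros as g inside |z| < 1
Step 5: g(z) = 6 is a nonzero constant with no zeros inside |z| < 1. Answer = 0

0


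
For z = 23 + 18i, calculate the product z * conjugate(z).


Step 1: conj(z) = 23 - 18i
Step 2: z * conj(z) = 23^2 + 18^2
Step 3: = 529 + 324 = 853

853


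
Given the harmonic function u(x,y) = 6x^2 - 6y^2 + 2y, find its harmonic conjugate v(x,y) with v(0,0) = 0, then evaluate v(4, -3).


Step 1: v_x = -u_y = 12y - 2
Step 2: v_y = u_x = 12x + 0
Step 3: v = 12xy - 2x + C
Step 4: v(0,0) = 0 => C = 0
Step 5: v(4, -3) = -152

-152


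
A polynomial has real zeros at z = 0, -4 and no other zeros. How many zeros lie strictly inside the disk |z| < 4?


Step 1: Check each root:
  z = 0: |0| = 0 < 4
  z = -4: |-4| = 4 >= 4
Step 2: Count = 1

1


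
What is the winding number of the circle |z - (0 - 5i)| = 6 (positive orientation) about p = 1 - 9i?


Step 1: Center c = (0, -5), radius = 6
Step 2: |p - c|^2 = 1^2 + (-4)^2 = 17
Step 3: r^2 = 36
Step 4: |p-c| < r so winding number = 1

1


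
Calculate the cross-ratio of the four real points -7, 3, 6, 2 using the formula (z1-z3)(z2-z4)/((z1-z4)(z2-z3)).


Step 1: (z1-z3)(z2-z4) = (-13) * 1 = -13
Step 2: (z1-z4)(z2-z3) = (-9) * (-3) = 27
Step 3: Cross-ratio = -13/27 = -13/27

-13/27


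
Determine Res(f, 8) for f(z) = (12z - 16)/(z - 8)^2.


Step 1: Pole of order 2 at z = 8
Step 2: Res = lim d/dz [(z - 8)^2 * f(z)] as z -> 8
Step 3: (z - 8)^2 * f(z) = 12z - 16
Step 4: d/dz[12z - 16] = 12

12


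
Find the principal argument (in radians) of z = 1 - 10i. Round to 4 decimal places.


Step 1: z = 1 - 10i
Step 2: arg(z) = atan2(-10, 1)
Step 3: arg(z) = -1.4711

-1.4711


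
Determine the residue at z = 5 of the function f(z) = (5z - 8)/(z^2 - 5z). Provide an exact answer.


Step 1: Q(z) = z^2 - 5z = (z - 5)(z)
Step 2: Q'(z) = 2z - 5
Step 3: Q'(5) = 5, P(5) = 17
Step 4: Res = P(5)/Q'(5) = 17/5 = 17/5

17/5


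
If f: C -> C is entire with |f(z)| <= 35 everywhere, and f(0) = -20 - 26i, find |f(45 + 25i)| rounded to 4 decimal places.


Step 1: By Liouville's theorem, a bounded entire function is constant.
Step 2: f(z) = f(0) = -20 - 26i for all z.
Step 3: |f(w)| = |-20 - 26i| = sqrt(400 + 676)
Step 4: = 32.8024

32.8024


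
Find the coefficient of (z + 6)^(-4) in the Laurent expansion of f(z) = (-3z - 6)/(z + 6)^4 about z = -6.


Step 1: Write the numerator in powers of (z + 6): -3z - 6 = -3(z + 6) + (-3*(-6) - 6) = -3(z + 6) + 12
Step 2: Divide by (z + 6)^4: f(z) = 12(z + 6)^(-4) - 3(z + 6)^(-3)
Step 3: This finite sum is the Laurent series of f about z = -6.
Step 4: Coefficient of (z + 6)^(-4) = -3*(-6) - 6 = 12

12


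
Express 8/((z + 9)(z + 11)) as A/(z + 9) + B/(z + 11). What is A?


Step 1: Multiply both sides by (z + 9) and set z = -9
Step 2: A = 8 / (-9 + 11)
Step 3: A = 8 / 2
Step 4: A = 4

4


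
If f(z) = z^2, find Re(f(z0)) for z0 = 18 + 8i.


Step 1: z0 = 18 + 8i
Step 2: z0^2 = 18^2 - 8^2 + 288i
Step 3: real part = 324 - 64 = 260

260


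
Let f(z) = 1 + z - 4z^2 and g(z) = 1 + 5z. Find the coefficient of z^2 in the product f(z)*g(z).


Step 1: z^2 term in f*g comes from: (1)*(0) + (z)*(5z) + (-4z^2)*(1)
Step 2: = 0 + 5 - 4
Step 3: = 1

1


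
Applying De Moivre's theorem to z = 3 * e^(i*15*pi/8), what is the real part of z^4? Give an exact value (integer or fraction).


Step 1: By De Moivre's theorem, z^4 = 3^4 * e^(i*4*15*pi/8) = 81 * (cos(15*pi/2) + i*sin(15*pi/2))
Step 2: |z|^4 = 3^4 = 81
Step 3: Reduce the angle mod 2*pi: 15*pi/2 - 6*pi = 3*pi/2
Step 4: cos(3*pi/2) = 0
Step 5: Re(z^4) = 81 * 0 = 0

0


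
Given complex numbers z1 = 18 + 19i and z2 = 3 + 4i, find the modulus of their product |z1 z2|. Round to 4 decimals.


Step 1: |z1| = sqrt(18^2 + 19^2) = sqrt(685)
Step 2: |z2| = sqrt(3^2 + 4^2) = sqrt(25)
Step 3: |z1*z2| = |z1|*|z2| = sqrt(685) * sqrt(25) = sqrt(685 * 25) = sqrt(17125)
Step 4: = 130.8625

130.8625


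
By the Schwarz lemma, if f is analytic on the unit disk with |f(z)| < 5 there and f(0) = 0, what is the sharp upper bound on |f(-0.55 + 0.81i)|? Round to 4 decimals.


Step 1: g = f/5 maps D -> D with g(0) = 0, so by the Schwarz lemma |g(z)| <= |z|, i.e. |f(z)| <= 5|z|; this is sharp (f(z) = 5z).
Step 2: |z0|^2 = (-0.55)^2 + 0.81^2 = 0.9586
Step 3: |z0| = sqrt(0.9586) = 0.979081
Step 4: Best bound = 5 * |z0| = 5 * 0.979081 = 4.8954

4.8954


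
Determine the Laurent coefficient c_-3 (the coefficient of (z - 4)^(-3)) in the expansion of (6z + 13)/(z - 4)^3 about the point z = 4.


Step 1: Write the numerator in powers of (z - 4): 6z + 13 = 6(z - 4) + (6*4 + 13) = 6(z - 4) + 37
Step 2: Divide by (z - 4)^3: f(z) = 37(z - 4)^(-3) + 6(z - 4)^(-2)
Step 3: This finite sum is the Laurent series of f about z = 4.
Step 4: Coefficient of (z - 4)^(-3) = 6*4 + 13 = 37

37


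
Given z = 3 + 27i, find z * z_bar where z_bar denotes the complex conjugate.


Step 1: conj(z) = 3 - 27i
Step 2: z * conj(z) = 3^2 + 27^2
Step 3: = 9 + 729 = 738

738


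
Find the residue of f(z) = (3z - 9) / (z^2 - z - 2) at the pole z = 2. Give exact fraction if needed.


Step 1: Q(z) = z^2 - z - 2 = (z - 2)(z + 1)
Step 2: Q'(z) = 2z - 1
Step 3: Q'(2) = 3, P(2) = -3
Step 4: Res = P(2)/Q'(2) = -3/3 = -1

-1


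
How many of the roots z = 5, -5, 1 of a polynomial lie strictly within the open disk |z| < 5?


Step 1: Check each root:
  z = 5: |5| = 5 >= 5
  z = -5: |-5| = 5 >= 5
  z = 1: |1| = 1 < 5
Step 2: Count = 1

1


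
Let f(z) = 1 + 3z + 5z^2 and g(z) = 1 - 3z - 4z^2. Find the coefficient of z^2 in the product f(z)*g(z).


Step 1: z^2 term in f*g comes from: (1)*(-4z^2) + (3z)*(-3z) + (5z^2)*(1)
Step 2: = -4 - 9 + 5
Step 3: = -8

-8


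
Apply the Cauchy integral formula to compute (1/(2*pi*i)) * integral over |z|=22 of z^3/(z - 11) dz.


Step 1: f(z) = z^3, a = 11 is inside |z| = 22
Step 2: By Cauchy integral formula: (1/(2pi*i)) * integral = f(a)
Step 3: f(11) = 11^3 = 1331

1331


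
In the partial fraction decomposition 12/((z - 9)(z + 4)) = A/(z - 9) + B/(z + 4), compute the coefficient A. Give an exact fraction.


Step 1: Multiply both sides by (z - 9) and set z = 9
Step 2: A = 12 / (9 + 4)
Step 3: A = 12 / 13
Step 4: A = 12/13

12/13


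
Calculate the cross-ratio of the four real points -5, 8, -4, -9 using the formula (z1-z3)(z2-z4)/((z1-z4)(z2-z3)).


Step 1: (z1-z3)(z2-z4) = (-1) * 17 = -17
Step 2: (z1-z4)(z2-z3) = 4 * 12 = 48
Step 3: Cross-ratio = -17/48 = -17/48

-17/48


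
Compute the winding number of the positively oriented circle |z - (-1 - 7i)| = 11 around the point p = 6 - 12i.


Step 1: Center c = (-1, -7), radius = 11
Step 2: |p - c|^2 = 7^2 + (-5)^2 = 74
Step 3: r^2 = 121
Step 4: |p-c| < r so winding number = 1

1


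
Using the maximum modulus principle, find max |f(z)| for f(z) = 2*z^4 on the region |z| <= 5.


Step 1: On |z| = 5, |f(z)| = 2 * |z|^4 = 2 * 5^4
Step 2: By maximum modulus principle, maximum is on boundary.
Step 3: Maximum = 2 * 625 = 1250

1250


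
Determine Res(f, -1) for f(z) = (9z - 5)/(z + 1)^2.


Step 1: Pole of order 2 at z = -1
Step 2: Res = lim d/dz [(z + 1)^2 * f(z)] as z -> -1
Step 3: (z + 1)^2 * f(z) = 9z - 5
Step 4: d/dz[9z - 5] = 9

9


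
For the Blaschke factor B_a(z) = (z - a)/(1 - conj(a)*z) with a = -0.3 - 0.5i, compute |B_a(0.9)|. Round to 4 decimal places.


Step 1: Numerator z0 - a = 0.9 - (-0.3 - 0.5i) = 1.2 + 0.5i
Step 2: Denominator 1 - conj(a)*z0 = 1 - (-0.3 + 0.5i)*0.9 = 1.27 - 0.45i
Step 3: |z0 - a|^2 = 1.2^2 + 0.5^2 = 1.69; |1 - conj(a)*z0|^2 = 1.27^2 + (-0.45)^2 = 1.8154
Step 4: |B_a(0.9)| = sqrt(1.69 / 1.8154) = sqrt(0.930924)
Step 5: = 0.9648

0.9648


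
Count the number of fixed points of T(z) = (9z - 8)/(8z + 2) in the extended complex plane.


Step 1: Fixed points satisfy T(z) = z
Step 2: 8z^2 - 7z + 8 = 0
Step 3: Discriminant = (-7)^2 - 4*8*8 = -207
Step 4: Number of fixed points = 2

2


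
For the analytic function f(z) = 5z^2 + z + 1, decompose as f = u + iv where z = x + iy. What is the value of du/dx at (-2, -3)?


Step 1: f(z) = 5(x+iy)^2 + (x+iy) + 1
Step 2: u = 5(x^2 - y^2) + x + 1
Step 3: u_x = 10x + 1
Step 4: At (-2, -3): u_x = -20 + 1 = -19

-19


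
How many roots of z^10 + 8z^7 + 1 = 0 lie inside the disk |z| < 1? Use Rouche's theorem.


Step 1: On |z| = 1 the three terms have sizes |z^10| = 1^10 = 1, |8z^7| = 8*1^7 = 8, |1| = 1
Step 2: The dominant term is g(z) = 8z^7; let h(z) = z^10 + 1 so f = g + h
Step 3: On |z| = 1: |g| = 8 and |h| <= 1 + 1 = 2
Step 4: Since 8 > 2, |h| < |g| on |z| = 1, so by Rouche f has the same number of zeros as g inside |z| < 1
Step 5: g(z) = 8z^7 has 7 zeros (at the origin, multiplicity 7) inside |z| < 1. Answer = 7

7


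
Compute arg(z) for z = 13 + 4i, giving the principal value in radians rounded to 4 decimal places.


Step 1: z = 13 + 4i
Step 2: arg(z) = atan2(4, 13)
Step 3: arg(z) = 0.2985

0.2985


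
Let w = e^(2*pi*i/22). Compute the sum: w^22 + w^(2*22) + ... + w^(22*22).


Step 1: The sum sum_{j=1}^{n} w^(k*j) equals n if n | k, else 0.
Step 2: Here n = 22, k = 22
Step 3: Does n divide k? 22 | 22 -> True
Step 4: Sum = 22

22


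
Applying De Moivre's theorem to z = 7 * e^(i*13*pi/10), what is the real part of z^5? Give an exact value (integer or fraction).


Step 1: By De Moivre's theorem, z^5 = 7^5 * e^(i*5*13*pi/10) = 16807 * (cos(13*pi/2) + i*sin(13*pi/2))
Step 2: |z|^5 = 7^5 = 16807
Step 3: Reduce the angle mod 2*pi: 13*pi/2 - 6*pi = pi/2
Step 4: cos(pi/2) = 0
Step 5: Re(z^5) = 16807 * 0 = 0

0


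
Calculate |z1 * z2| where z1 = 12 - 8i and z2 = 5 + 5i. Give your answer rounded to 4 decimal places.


Step 1: |z1| = sqrt(12^2 + (-8)^2) = sqrt(208)
Step 2: |z2| = sqrt(5^2 + 5^2) = sqrt(50)
Step 3: |z1*z2| = |z1|*|z2| = sqrt(208) * sqrt(50) = sqrt(208 * 50) = sqrt(10400)
Step 4: = 101.9804

101.9804


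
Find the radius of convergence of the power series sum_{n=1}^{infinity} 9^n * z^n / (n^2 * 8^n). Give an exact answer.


Step 1: General term a_n = 9^n / (n^2 * 8^n)
Step 2: By the root test, |a_n|^(1/n) = 9 / (n^(2/n) * 8) -> 9/8 as n -> infinity (since n^(2/n) -> 1)
Step 3: R = 1/lim|a_n|^(1/n) = 8/9

8/9


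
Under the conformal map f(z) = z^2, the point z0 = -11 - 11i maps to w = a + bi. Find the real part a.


Step 1: z0 = -11 - 11i
Step 2: z0^2 = (-11)^2 - (-11)^2 + 242i
Step 3: real part = 121 - 121 = 0

0


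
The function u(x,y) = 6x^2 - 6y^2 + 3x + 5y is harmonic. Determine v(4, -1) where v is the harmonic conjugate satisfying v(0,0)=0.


Step 1: v_x = -u_y = 12y - 5
Step 2: v_y = u_x = 12x + 3
Step 3: v = 12xy - 5x + 3y + C
Step 4: v(0,0) = 0 => C = 0
Step 5: v(4, -1) = -71

-71


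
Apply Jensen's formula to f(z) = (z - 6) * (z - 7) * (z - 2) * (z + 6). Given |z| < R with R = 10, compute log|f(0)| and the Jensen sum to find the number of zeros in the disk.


Jensen's formula: (1/2pi)*integral log|f(Re^it)|dt = log|f(0)| + sum_{|a_k|<R} log(R/|a_k|)
Step 1: f(0) = (-6) * (-7) * (-2) * 6 = -504
Step 2: log|f(0)| = log|6| + log|7| + log|2| + log|-6| = 6.2226
Step 3: Zeros inside |z| < 10: 6, 7, 2, -6
Step 4: Jensen sum = log(10/6) + log(10/7) + log(10/2) + log(10/6) = 2.9878
Step 5: n(R) = number of terms in the Jensen sum = count of zeros inside |z| < 10 = 4

4


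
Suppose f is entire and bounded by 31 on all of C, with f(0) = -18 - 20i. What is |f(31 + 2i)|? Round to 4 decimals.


Step 1: By Liouville's theorem, a bounded entire function is constant.
Step 2: f(z) = f(0) = -18 - 20i for all z.
Step 3: |f(w)| = |-18 - 20i| = sqrt(324 + 400)
Step 4: = 26.9072

26.9072


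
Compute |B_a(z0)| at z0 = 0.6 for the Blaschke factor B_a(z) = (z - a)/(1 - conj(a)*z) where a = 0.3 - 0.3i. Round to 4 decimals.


Step 1: Numerator z0 - a = 0.6 - (0.3 - 0.3i) = 0.3 + 0.3i
Step 2: Denominator 1 - conj(a)*z0 = 1 - (0.3 + 0.3i)*0.6 = 0.82 - 0.18i
Step 3: |z0 - a|^2 = 0.3^2 + 0.3^2 = 0.18; |1 - conj(a)*z0|^2 = 0.82^2 + (-0.18)^2 = 0.7048
Step 4: |B_a(0.6)| = sqrt(0.18 / 0.7048) = sqrt(0.255392)
Step 5: = 0.5054

0.5054


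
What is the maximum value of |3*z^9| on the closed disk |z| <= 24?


Step 1: On |z| = 24, |f(z)| = 3 * |z|^9 = 3 * 24^9
Step 2: By maximum modulus principle, maximum is on boundary.
Step 3: Maximum = 3 * 2641807540224 = 7925422620672

7925422620672


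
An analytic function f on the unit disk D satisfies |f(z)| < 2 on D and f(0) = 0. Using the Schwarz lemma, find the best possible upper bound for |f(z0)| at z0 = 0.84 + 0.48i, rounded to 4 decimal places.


Step 1: g = f/2 maps D -> D with g(0) = 0, so by the Schwarz lemma |g(z)| <= |z|, i.e. |f(z)| <= 2|z|; this is sharp (f(z) = 2z).
Step 2: |z0|^2 = 0.84^2 + 0.48^2 = 0.936
Step 3: |z0| = sqrt(0.936) = 0.967471
Step 4: Best bound = 2 * |z0| = 2 * 0.967471 = 1.9349

1.9349


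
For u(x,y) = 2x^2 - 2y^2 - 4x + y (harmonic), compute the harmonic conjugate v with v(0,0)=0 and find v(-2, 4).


Step 1: v_x = -u_y = 4y - 1
Step 2: v_y = u_x = 4x - 4
Step 3: v = 4xy - x - 4y + C
Step 4: v(0,0) = 0 => C = 0
Step 5: v(-2, 4) = -46

-46


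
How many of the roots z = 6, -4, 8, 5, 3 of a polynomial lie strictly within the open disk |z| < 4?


Step 1: Check each root:
  z = 6: |6| = 6 >= 4
  z = -4: |-4| = 4 >= 4
  z = 8: |8| = 8 >= 4
  z = 5: |5| = 5 >= 4
  z = 3: |3| = 3 < 4
Step 2: Count = 1

1


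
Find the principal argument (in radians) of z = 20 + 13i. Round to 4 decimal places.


Step 1: z = 20 + 13i
Step 2: arg(z) = atan2(13, 20)
Step 3: arg(z) = 0.5764

0.5764


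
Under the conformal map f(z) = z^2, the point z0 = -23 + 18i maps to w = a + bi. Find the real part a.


Step 1: z0 = -23 + 18i
Step 2: z0^2 = (-23)^2 - 18^2 - 828i
Step 3: real part = 529 - 324 = 205

205


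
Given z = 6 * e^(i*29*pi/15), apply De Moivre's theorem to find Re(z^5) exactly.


Step 1: By De Moivre's theorem, z^5 = 6^5 * e^(i*5*29*pi/15) = 7776 * (cos(29*pi/3) + i*sin(29*pi/3))
Step 2: |z|^5 = 6^5 = 7776
Step 3: Reduce the angle mod 2*pi: 29*pi/3 - 8*pi = 5*pi/3
Step 4: cos(5*pi/3) = 1/2
Step 5: Re(z^5) = 7776 * 1/2 = 3888

3888


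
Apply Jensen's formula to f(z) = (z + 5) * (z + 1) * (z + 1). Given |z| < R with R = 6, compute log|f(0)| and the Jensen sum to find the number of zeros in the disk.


Jensen's formula: (1/2pi)*integral log|f(Re^it)|dt = log|f(0)| + sum_{|a_k|<R} log(R/|a_k|)
Step 1: f(0) = 5 * 1 * 1 = 5
Step 2: log|f(0)| = log|-5| + log|-1| + log|-1| = 1.6094
Step 3: Zeros inside |z| < 6: -5, -1, -1
Step 4: Jensen sum = log(6/5) + log(6/1) + log(6/1) = 3.7658
Step 5: n(R) = number of terms in the Jensen sum = count of zeros inside |z| < 6 = 3

3


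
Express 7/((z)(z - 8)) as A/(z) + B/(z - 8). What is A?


Step 1: Multiply both sides by (z) and set z = 0
Step 2: A = 7 / (0 - 8)
Step 3: A = 7 / (-8)
Step 4: A = -7/8

-7/8


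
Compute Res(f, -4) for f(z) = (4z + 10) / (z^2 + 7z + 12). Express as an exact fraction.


Step 1: Q(z) = z^2 + 7z + 12 = (z + 4)(z + 3)
Step 2: Q'(z) = 2z + 7
Step 3: Q'(-4) = -1, P(-4) = -6
Step 4: Res = P(-4)/Q'(-4) = -6/(-1) = 6

6


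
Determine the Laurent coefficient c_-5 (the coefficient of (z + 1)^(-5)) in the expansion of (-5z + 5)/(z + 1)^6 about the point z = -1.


Step 1: Write the numerator in powers of (z + 1): -5z + 5 = -5(z + 1) + (-5*(-1) + 5) = -5(z + 1) + 10
Step 2: Divide by (z + 1)^6: f(z) = 10(z + 1)^(-6) - 5(z + 1)^(-5)
Step 3: This finite sum is the Laurent series of f about z = -1.
Step 4: Coefficient of (z + 1)^(-5) = coefficient of (z + 1) in the re-centred numerator = -5

-5


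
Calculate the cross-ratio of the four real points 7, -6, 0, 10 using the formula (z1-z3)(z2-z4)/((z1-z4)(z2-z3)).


Step 1: (z1-z3)(z2-z4) = 7 * (-16) = -112
Step 2: (z1-z4)(z2-z3) = (-3) * (-6) = 18
Step 3: Cross-ratio = -112/18 = -56/9

-56/9


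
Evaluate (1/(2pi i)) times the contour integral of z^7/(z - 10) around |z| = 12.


Step 1: f(z) = z^7, a = 10 is inside |z| = 12
Step 2: By Cauchy integral formula: (1/(2pi*i)) * integral = f(a)
Step 3: f(10) = 10^7 = 10000000

10000000


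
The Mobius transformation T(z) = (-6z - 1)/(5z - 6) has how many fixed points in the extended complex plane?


Step 1: Fixed points satisfy T(z) = z
Step 2: 5z^2 + 1 = 0
Step 3: Discriminant = 0^2 - 4*5*1 = -20
Step 4: Number of fixed points = 2

2


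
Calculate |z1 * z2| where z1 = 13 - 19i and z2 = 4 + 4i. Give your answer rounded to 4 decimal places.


Step 1: |z1| = sqrt(13^2 + (-19)^2) = sqrt(530)
Step 2: |z2| = sqrt(4^2 + 4^2) = sqrt(32)
Step 3: |z1*z2| = |z1|*|z2| = sqrt(530) * sqrt(32) = sqrt(530 * 32) = sqrt(16960)
Step 4: = 130.2306

130.2306


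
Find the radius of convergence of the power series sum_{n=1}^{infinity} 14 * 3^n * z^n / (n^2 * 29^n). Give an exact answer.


Step 1: General term a_n = 14 * 3^n / (n^2 * 29^n)
Step 2: By the root test, |a_n|^(1/n) = 14^(1/n) * 3 / (n^(2/n) * 29) -> 3/29 as n -> infinity (since 14^(1/n) -> 1 and n^(2/n) -> 1)
Step 3: R = 1/lim|a_n|^(1/n) = 29/3

29/3


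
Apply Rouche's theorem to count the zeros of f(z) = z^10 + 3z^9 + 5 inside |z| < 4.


Step 1: On |z| = 4 the three terms have sizes |z^10| = 4^10 = 1048576, |3z^9| = 3*4^9 = 786432, |5| = 5
Step 2: The dominant term is g(z) = z^10; let h(z) = 3z^9 + 5 so f = g + h
Step 3: On |z| = 4: |g| = 1048576 and |h| <= 786432 + 5 = 786437
Step 4: Since 1048576 > 786437, |h| < |g| on |z| = 4, so by Rouche f has the same number of zeros as g inside |z| < 4
Step 5: g(z) = z^10 has 10 zeros (all at the origin) inside |z| < 4. Answer = 10

10


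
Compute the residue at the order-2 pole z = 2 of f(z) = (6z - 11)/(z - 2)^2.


Step 1: Pole of order 2 at z = 2
Step 2: Res = lim d/dz [(z - 2)^2 * f(z)] as z -> 2
Step 3: (z - 2)^2 * f(z) = 6z - 11
Step 4: d/dz[6z - 11] = 6

6


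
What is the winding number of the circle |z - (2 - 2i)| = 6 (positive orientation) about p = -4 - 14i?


Step 1: Center c = (2, -2), radius = 6
Step 2: |p - c|^2 = (-6)^2 + (-12)^2 = 180
Step 3: r^2 = 36
Step 4: |p-c| > r so winding number = 0

0


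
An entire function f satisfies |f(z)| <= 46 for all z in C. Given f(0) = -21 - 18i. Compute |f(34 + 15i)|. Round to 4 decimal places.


Step 1: By Liouville's theorem, a bounded entire function is constant.
Step 2: f(z) = f(0) = -21 - 18i for all z.
Step 3: |f(w)| = |-21 - 18i| = sqrt(441 + 324)
Step 4: = 27.6586

27.6586


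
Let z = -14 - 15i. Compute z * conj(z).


Step 1: conj(z) = -14 + 15i
Step 2: z * conj(z) = (-14)^2 + (-15)^2
Step 3: = 196 + 225 = 421

421


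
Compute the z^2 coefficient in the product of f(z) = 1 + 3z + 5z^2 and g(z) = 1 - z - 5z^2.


Step 1: z^2 term in f*g comes from: (1)*(-5z^2) + (3z)*(-z) + (5z^2)*(1)
Step 2: = -5 - 3 + 5
Step 3: = -3

-3


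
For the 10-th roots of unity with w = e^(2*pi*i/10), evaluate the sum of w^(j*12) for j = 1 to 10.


Step 1: The sum sum_{j=1}^{n} w^(k*j) equals n if n | k, else 0.
Step 2: Here n = 10, k = 12
Step 3: Does n divide k? 10 | 12 -> False
Step 4: Sum = 0

0


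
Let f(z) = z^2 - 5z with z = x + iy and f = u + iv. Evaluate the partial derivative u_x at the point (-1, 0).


Step 1: f(z) = (x+iy)^2 - 5(x+iy) + 0
Step 2: u = (x^2 - y^2) - 5x + 0
Step 3: u_x = 2x - 5
Step 4: At (-1, 0): u_x = -2 - 5 = -7

-7


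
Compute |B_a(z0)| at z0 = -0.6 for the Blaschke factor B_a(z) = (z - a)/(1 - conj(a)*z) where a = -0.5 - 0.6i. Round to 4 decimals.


Step 1: Numerator z0 - a = -0.6 - (-0.5 - 0.6i) = -0.1 + 0.6i
Step 2: Denominator 1 - conj(a)*z0 = 1 - (-0.5 + 0.6i)*(-0.6) = 0.7 + 0.36i
Step 3: |z0 - a|^2 = (-0.1)^2 + 0.6^2 = 0.37; |1 - conj(a)*z0|^2 = 0.7^2 + 0.36^2 = 0.6196
Step 4: |B_a(-0.6)| = sqrt(0.37 / 0.6196) = sqrt(0.597159)
Step 5: = 0.7728

0.7728


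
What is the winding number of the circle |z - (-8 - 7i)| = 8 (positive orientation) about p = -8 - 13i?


Step 1: Center c = (-8, -7), radius = 8
Step 2: |p - c|^2 = 0^2 + (-6)^2 = 36
Step 3: r^2 = 64
Step 4: |p-c| < r so winding number = 1

1


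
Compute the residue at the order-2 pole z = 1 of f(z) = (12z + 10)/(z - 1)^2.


Step 1: Pole of order 2 at z = 1
Step 2: Res = lim d/dz [(z - 1)^2 * f(z)] as z -> 1
Step 3: (z - 1)^2 * f(z) = 12z + 10
Step 4: d/dz[12z + 10] = 12

12


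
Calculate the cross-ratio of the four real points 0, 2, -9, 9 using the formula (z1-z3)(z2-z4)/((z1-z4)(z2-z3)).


Step 1: (z1-z3)(z2-z4) = 9 * (-7) = -63
Step 2: (z1-z4)(z2-z3) = (-9) * 11 = -99
Step 3: Cross-ratio = 63/99 = 7/11

7/11


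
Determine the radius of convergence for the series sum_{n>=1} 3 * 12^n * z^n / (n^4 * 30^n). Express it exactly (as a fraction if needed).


Step 1: General term a_n = 3 * 12^n / (n^4 * 30^n)
Step 2: By the root test, |a_n|^(1/n) = 3^(1/n) * 12 / (n^(4/n) * 30) -> 12/30 as n -> infinity (since 3^(1/n) -> 1 and n^(4/n) -> 1)
Step 3: R = 1/lim|a_n|^(1/n) = 30/12 = 5/2

5/2


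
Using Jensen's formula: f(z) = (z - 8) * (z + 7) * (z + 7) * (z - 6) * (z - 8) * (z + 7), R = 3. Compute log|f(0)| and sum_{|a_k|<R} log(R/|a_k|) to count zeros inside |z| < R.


Jensen's formula: (1/2pi)*integral log|f(Re^it)|dt = log|f(0)| + sum_{|a_k|<R} log(R/|a_k|)
Step 1: f(0) = (-8) * 7 * 7 * (-6) * (-8) * 7 = -131712
Step 2: log|f(0)| = log|8| + log|-7| + log|-7| + log|6| + log|8| + log|-7| = 11.7884
Step 3: Zeros inside |z| < 3: none
Step 4: Jensen sum = (empty sum) = 0
Step 5: n(R) = number of terms in the Jensen sum = count of zeros inside |z| < 3 = 0

0


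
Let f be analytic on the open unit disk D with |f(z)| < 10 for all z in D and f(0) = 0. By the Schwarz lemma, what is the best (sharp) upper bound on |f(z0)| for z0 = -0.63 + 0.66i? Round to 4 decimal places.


Step 1: g = f/10 maps D -> D with g(0) = 0, so by the Schwarz lemma |g(z)| <= |z|, i.e. |f(z)| <= 10|z|; this is sharp (f(z) = 10z).
Step 2: |z0|^2 = (-0.63)^2 + 0.66^2 = 0.8325
Step 3: |z0| = sqrt(0.8325) = 0.912414
Step 4: Best bound = 10 * |z0| = 10 * 0.912414 = 9.1241

9.1241


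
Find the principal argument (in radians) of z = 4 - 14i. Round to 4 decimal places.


Step 1: z = 4 - 14i
Step 2: arg(z) = atan2(-14, 4)
Step 3: arg(z) = -1.2925

-1.2925


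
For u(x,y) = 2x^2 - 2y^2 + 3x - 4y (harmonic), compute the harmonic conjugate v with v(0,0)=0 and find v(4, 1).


Step 1: v_x = -u_y = 4y + 4
Step 2: v_y = u_x = 4x + 3
Step 3: v = 4xy + 4x + 3y + C
Step 4: v(0,0) = 0 => C = 0
Step 5: v(4, 1) = 35

35


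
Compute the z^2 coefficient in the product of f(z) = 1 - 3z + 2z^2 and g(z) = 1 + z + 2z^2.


Step 1: z^2 term in f*g comes from: (1)*(2z^2) + (-3z)*(z) + (2z^2)*(1)
Step 2: = 2 - 3 + 2
Step 3: = 1

1


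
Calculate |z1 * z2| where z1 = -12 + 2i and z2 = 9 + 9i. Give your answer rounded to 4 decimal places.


Step 1: |z1| = sqrt((-12)^2 + 2^2) = sqrt(148)
Step 2: |z2| = sqrt(9^2 + 9^2) = sqrt(162)
Step 3: |z1*z2| = |z1|*|z2| = sqrt(148) * sqrt(162) = sqrt(148 * 162) = sqrt(23976)
Step 4: = 154.8419

154.8419


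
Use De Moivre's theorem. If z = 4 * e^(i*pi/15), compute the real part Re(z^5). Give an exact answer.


Step 1: By De Moivre's theorem, z^5 = 4^5 * e^(i*5*pi/15) = 1024 * (cos(pi/3) + i*sin(pi/3))
Step 2: |z|^5 = 4^5 = 1024
Step 3: The angle pi/3 already lies in [0, 2*pi)
Step 4: cos(pi/3) = 1/2
Step 5: Re(z^5) = 1024 * 1/2 = 512

512


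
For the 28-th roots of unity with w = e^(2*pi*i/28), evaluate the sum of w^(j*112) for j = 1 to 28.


Step 1: The sum sum_{j=1}^{n} w^(k*j) equals n if n | k, else 0.
Step 2: Here n = 28, k = 112
Step 3: Does n divide k? 28 | 112 -> True
Step 4: Sum = 28

28


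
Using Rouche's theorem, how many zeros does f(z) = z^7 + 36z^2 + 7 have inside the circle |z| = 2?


Step 1: On |z| = 2 the three terms have sizes |z^7| = 2^7 = 128, |36z^2| = 36*2^2 = 144, |7| = 7
Step 2: The dominant term is g(z) = 36z^2; let h(z) = z^7 + 7 so f = g + h
Step 3: On |z| = 2: |g| = 144 and |h| <= 128 + 7 = 135
Step 4: Since 144 > 135, |h| < |g| on |z| = 2, so by Rouche f has the same number of zeros as g inside |z| < 2
Step 5: g(z) = 36z^2 has 2 zeros (at the origin, multiplicity 2) inside |z| < 2. Answer = 2

2


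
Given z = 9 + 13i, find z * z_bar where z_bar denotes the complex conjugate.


Step 1: conj(z) = 9 - 13i
Step 2: z * conj(z) = 9^2 + 13^2
Step 3: = 81 + 169 = 250

250


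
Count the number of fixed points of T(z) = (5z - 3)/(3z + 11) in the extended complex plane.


Step 1: Fixed points satisfy T(z) = z
Step 2: 3z^2 + 6z + 3 = 0
Step 3: Discriminant = 6^2 - 4*3*3 = 0
Step 4: Number of fixed points = 1

1


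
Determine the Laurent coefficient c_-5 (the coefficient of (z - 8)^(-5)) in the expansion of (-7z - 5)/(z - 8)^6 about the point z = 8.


Step 1: Write the numerator in powers of (z - 8): -7z - 5 = -7(z - 8) + (-7*8 - 5) = -7(z - 8) - 61
Step 2: Divide by (z - 8)^6: f(z) = -61(z - 8)^(-6) - 7(z - 8)^(-5)
Step 3: This finite sum is the Laurent series of f about z = 8.
Step 4: Coefficient of (z - 8)^(-5) = coefficient of (z - 8) in the re-centred numerator = -7

-7


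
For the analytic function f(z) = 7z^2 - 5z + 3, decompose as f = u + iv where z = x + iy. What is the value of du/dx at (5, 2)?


Step 1: f(z) = 7(x+iy)^2 - 5(x+iy) + 3
Step 2: u = 7(x^2 - y^2) - 5x + 3
Step 3: u_x = 14x - 5
Step 4: At (5, 2): u_x = 70 - 5 = 65

65


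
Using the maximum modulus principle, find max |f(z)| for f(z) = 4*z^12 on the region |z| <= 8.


Step 1: On |z| = 8, |f(z)| = 4 * |z|^12 = 4 * 8^12
Step 2: By maximum modulus principle, maximum is on boundary.
Step 3: Maximum = 4 * 68719476736 = 274877906944

274877906944


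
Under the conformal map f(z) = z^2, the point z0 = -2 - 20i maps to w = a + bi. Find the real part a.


Step 1: z0 = -2 - 20i
Step 2: z0^2 = (-2)^2 - (-20)^2 + 80i
Step 3: real part = 4 - 400 = -396

-396


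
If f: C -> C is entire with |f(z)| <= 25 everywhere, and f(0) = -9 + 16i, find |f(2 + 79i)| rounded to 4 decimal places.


Step 1: By Liouville's theorem, a bounded entire function is constant.
Step 2: f(z) = f(0) = -9 + 16i for all z.
Step 3: |f(w)| = |-9 + 16i| = sqrt(81 + 256)
Step 4: = 18.3576

18.3576


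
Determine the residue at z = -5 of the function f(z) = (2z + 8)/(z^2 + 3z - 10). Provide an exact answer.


Step 1: Q(z) = z^2 + 3z - 10 = (z + 5)(z - 2)
Step 2: Q'(z) = 2z + 3
Step 3: Q'(-5) = -7, P(-5) = -2
Step 4: Res = P(-5)/Q'(-5) = -2/(-7) = 2/7

2/7


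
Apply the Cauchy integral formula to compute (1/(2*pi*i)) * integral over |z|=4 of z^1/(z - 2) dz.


Step 1: f(z) = z^1, a = 2 is inside |z| = 4
Step 2: By Cauchy integral formula: (1/(2pi*i)) * integral = f(a)
Step 3: f(2) = 2^1 = 2

2


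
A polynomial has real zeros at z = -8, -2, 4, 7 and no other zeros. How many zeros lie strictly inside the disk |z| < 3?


Step 1: Check each root:
  z = -8: |-8| = 8 >= 3
  z = -2: |-2| = 2 < 3
  z = 4: |4| = 4 >= 3
  z = 7: |7| = 7 >= 3
Step 2: Count = 1

1


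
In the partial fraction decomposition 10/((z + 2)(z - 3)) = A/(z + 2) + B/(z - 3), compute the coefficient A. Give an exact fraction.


Step 1: Multiply both sides by (z + 2) and set z = -2
Step 2: A = 10 / (-2 - 3)
Step 3: A = 10 / (-5)
Step 4: A = -2

-2


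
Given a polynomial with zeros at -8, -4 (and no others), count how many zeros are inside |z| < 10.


Step 1: Check each root:
  z = -8: |-8| = 8 < 10
  z = -4: |-4| = 4 < 10
Step 2: Count = 2

2


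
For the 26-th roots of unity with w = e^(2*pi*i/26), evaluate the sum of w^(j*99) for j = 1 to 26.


Step 1: The sum sum_{j=1}^{n} w^(k*j) equals n if n | k, else 0.
Step 2: Here n = 26, k = 99
Step 3: Does n divide k? 26 | 99 -> False
Step 4: Sum = 0

0


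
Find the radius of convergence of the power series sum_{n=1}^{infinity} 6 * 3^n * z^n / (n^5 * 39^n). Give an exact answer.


Step 1: General term a_n = 6 * 3^n / (n^5 * 39^n)
Step 2: By the root test, |a_n|^(1/n) = 6^(1/n) * 3 / (n^(5/n) * 39) -> 3/39 as n -> infinity (since 6^(1/n) -> 1 and n^(5/n) -> 1)
Step 3: R = 1/lim|a_n|^(1/n) = 39/3 = 13

13


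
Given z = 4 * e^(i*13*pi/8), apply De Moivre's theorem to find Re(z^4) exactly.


Step 1: By De Moivre's theorem, z^4 = 4^4 * e^(i*4*13*pi/8) = 256 * (cos(13*pi/2) + i*sin(13*pi/2))
Step 2: |z|^4 = 4^4 = 256
Step 3: Reduce the angle mod 2*pi: 13*pi/2 - 6*pi = pi/2
Step 4: cos(pi/2) = 0
Step 5: Re(z^4) = 256 * 0 = 0

0


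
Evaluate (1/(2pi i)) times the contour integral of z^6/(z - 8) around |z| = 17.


Step 1: f(z) = z^6, a = 8 is inside |z| = 17
Step 2: By Cauchy integral formula: (1/(2pi*i)) * integral = f(a)
Step 3: f(8) = 8^6 = 262144

262144


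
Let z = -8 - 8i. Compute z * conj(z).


Step 1: conj(z) = -8 + 8i
Step 2: z * conj(z) = (-8)^2 + (-8)^2
Step 3: = 64 + 64 = 128

128


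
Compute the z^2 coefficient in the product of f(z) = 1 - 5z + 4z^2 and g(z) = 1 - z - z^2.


Step 1: z^2 term in f*g comes from: (1)*(-z^2) + (-5z)*(-z) + (4z^2)*(1)
Step 2: = -1 + 5 + 4
Step 3: = 8

8


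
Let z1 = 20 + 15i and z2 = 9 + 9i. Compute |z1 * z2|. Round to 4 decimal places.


Step 1: |z1| = sqrt(20^2 + 15^2) = sqrt(625)
Step 2: |z2| = sqrt(9^2 + 9^2) = sqrt(162)
Step 3: |z1*z2| = |z1|*|z2| = sqrt(625) * sqrt(162) = sqrt(625 * 162) = sqrt(101250)
Step 4: = 318.1981

318.1981


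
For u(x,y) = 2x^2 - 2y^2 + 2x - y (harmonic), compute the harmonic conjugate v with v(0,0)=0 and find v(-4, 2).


Step 1: v_x = -u_y = 4y + 1
Step 2: v_y = u_x = 4x + 2
Step 3: v = 4xy + x + 2y + C
Step 4: v(0,0) = 0 => C = 0
Step 5: v(-4, 2) = -32

-32


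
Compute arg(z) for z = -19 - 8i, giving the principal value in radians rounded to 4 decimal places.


Step 1: z = -19 - 8i
Step 2: arg(z) = atan2(-8, -19)
Step 3: arg(z) = -2.7431

-2.7431


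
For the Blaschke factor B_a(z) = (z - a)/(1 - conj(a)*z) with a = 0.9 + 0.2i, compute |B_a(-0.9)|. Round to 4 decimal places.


Step 1: Numerator z0 - a = -0.9 - (0.9 + 0.2i) = -1.8 - 0.2i
Step 2: Denominator 1 - conj(a)*z0 = 1 - (0.9 - 0.2i)*(-0.9) = 1.81 - 0.18i
Step 3: |z0 - a|^2 = (-1.8)^2 + (-0.2)^2 = 3.28; |1 - conj(a)*z0|^2 = 1.81^2 + (-0.18)^2 = 3.3085
Step 4: |B_a(-0.9)| = sqrt(3.28 / 3.3085) = sqrt(0.991386)
Step 5: = 0.9957

0.9957


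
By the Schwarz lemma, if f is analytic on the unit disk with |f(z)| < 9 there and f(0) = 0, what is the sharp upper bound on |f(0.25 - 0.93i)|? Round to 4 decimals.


Step 1: g = f/9 maps D -> D with g(0) = 0, so by the Schwarz lemma |g(z)| <= |z|, i.e. |f(z)| <= 9|z|; this is sharp (f(z) = 9z).
Step 2: |z0|^2 = 0.25^2 + (-0.93)^2 = 0.9274
Step 3: |z0| = sqrt(0.9274) = 0.963016
Step 4: Best bound = 9 * |z0| = 9 * 0.963016 = 8.6671

8.6671


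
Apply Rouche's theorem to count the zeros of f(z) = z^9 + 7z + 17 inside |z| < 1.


Step 1: On |z| = 1 the three terms have sizes |z^9| = 1^9 = 1, |7z| = 7*1 = 7, |17| = 17
Step 2: The dominant term is g(z) = 17; let h(z) = z^9 + 7z so f = g + h
Step 3: On |z| = 1: |g| = 17 and |h| <= 1 + 7 = 8
Step 4: Since 17 > 8, |h| < |g| on |z| = 1, so by Rouche f has the same number of zeros as g inside |z| < 1
Step 5: g(z) = 17 is a nonzero constant with no zeros inside |z| < 1. Answer = 0

0
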